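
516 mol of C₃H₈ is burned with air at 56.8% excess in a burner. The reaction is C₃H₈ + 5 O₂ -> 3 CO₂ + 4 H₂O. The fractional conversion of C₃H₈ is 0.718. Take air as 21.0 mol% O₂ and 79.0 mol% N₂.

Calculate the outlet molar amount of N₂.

Stoichiometric O₂ = 5 × 516 = 2580 mol; O₂ fed = 2580 × 1.568 = 4045 mol.
N₂ fed = 4045 × 79/21 = 15220 mol.
Fuel reacted = 0.718 × 516 → ξ = 370.5 mol.
Outlet (n = n₀ + ν ξ):
  C₃H₈: 516 − 1(370.5) = 145.5
  O₂: 4045 − 5(370.5) = 2193
  N₂: 15220 (inert)
  CO₂: 0 + 3(370.5) = 1111
  H₂O: 0 + 4(370.5) = 1482

15200 mol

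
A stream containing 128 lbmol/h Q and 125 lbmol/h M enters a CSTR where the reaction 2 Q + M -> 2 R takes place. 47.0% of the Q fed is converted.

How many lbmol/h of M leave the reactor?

94.9 lbmol/h

Q reacted = 0.47 × 128 = 60.16 lbmol/h; ν_Q = −2, so ξ = 60.16/2 = 30.08 lbmol/h.
Outlet amounts (n = n₀ + ν ξ):
  Q: 128 − 2(30.08) = 67.84
  M: 125 − 1(30.08) = 94.92
  R: 0 + 2(30.08) = 60.16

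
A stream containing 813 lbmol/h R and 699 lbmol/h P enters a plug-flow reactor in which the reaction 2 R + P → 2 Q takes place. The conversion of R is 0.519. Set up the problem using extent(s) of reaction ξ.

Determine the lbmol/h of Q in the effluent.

R reacted = 0.519 × 813 = 421.9 lbmol/h; ν_R = −2, so ξ = 421.9/2 = 211 lbmol/h.
Outlet amounts (n = n₀ + ν ξ):
  R: 813 − 2(211) = 391.1
  P: 699 − 1(211) = 488
  Q: 0 + 2(211) = 421.9

422 lbmol/h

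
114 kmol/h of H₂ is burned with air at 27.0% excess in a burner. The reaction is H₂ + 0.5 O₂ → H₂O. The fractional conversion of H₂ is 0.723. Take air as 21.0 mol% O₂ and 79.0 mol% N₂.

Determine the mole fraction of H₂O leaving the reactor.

0.197

Stoichiometric O₂ = 0.5 × 114 = 57 kmol/h; O₂ fed = 57 × 1.270 = 72.39 kmol/h.
N₂ fed = 72.39 × 79/21 = 272.3 kmol/h.
Fuel reacted = 0.723 × 114 → ξ = 82.42 kmol/h.
Outlet (n = n₀ + ν ξ):
  H₂: 114 − 1(82.42) = 31.58
  O₂: 72.39 − 0.5(82.42) = 31.18
  N₂: 272.3 (inert)
  H₂O: 0 + 1(82.42) = 82.42
Total out = 417.5 kmol/h; y_H₂O = 82.42 / 417.5 = 0.1974.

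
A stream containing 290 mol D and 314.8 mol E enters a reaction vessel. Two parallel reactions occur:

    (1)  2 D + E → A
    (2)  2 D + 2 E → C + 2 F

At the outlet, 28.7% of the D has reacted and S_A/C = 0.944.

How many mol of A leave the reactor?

20.2 mol

Conversion of D: D consumed = 0.287 × 290 = 83.23 mol = 2ξ₁ + 2ξ₂.
Selectivity: 1ξ₁ / (1ξ₂) = 0.944 → ξ₁ = 0.944 ξ₂.
Substitute: (2·0.944 + 2) ξ₂ = 83.23 → ξ₂ = 21.41 mol, ξ₁ = 20.21 mol.
Outlet amounts (n = n₀ + Σ ν·ξ):
  D: 290 − 2(20.21) − 2(21.41) = 206.8
  E: 314.8 − 1(20.21) − 2(21.41) = 251.8
  A: 0 + 1(20.21) = 20.21
  C: 0 + 1(21.41) = 21.41
  F: 0 + 2(21.41) = 42.81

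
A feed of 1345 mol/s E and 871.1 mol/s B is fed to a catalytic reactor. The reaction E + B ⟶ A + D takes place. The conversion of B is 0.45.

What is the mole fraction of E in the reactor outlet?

0.43

B reacted = 0.45 × 871.1 = 392 mol/s; ν_B = −1, so ξ = 392/1 = 392 mol/s.
Outlet amounts (n = n₀ + ν ξ):
  E: 1345 − 1(392) = 953
  B: 871.1 − 1(392) = 479.1
  A: 0 + 1(392) = 392
  D: 0 + 1(392) = 392
Total out = 2216 mol/s; y_E = 953 / 2216 = 0.43.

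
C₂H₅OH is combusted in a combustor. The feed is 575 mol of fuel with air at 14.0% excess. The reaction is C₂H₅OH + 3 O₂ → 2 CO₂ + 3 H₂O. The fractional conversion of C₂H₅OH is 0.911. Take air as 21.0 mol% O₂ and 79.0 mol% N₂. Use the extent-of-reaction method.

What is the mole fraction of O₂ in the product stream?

0.0378

Stoichiometric O₂ = 3 × 575 = 1725 mol; O₂ fed = 1725 × 1.140 = 1967 mol.
N₂ fed = 1967 × 79/21 = 7398 mol.
Fuel reacted = 0.911 × 575 → ξ = 523.8 mol.
Outlet (n = n₀ + ν ξ):
  C₂H₅OH: 575 − 1(523.8) = 51.17
  O₂: 1967 − 3(523.8) = 395
  N₂: 7398 (inert)
  CO₂: 0 + 2(523.8) = 1048
  H₂O: 0 + 3(523.8) = 1571
Total out = 10460 mol; y_O₂ = 395 / 10460 = 0.03775.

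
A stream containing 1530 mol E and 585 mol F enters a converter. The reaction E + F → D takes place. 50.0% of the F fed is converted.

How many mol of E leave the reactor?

1240 mol

F reacted = 0.5 × 585 = 292.5 mol; ν_F = −1, so ξ = 292.5/1 = 292.5 mol.
Outlet amounts (n = n₀ + ν ξ):
  E: 1530 − 1(292.5) = 1238
  F: 585 − 1(292.5) = 292.5
  D: 0 + 1(292.5) = 292.5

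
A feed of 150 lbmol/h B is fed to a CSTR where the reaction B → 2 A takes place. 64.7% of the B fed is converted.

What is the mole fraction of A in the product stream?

B reacted = 0.647 × 150 = 97.05 lbmol/h; ν_B = −1, so ξ = 97.05/1 = 97.05 lbmol/h.
Outlet amounts (n = n₀ + ν ξ):
  B: 150 − 1(97.05) = 52.95
  A: 0 + 2(97.05) = 194.1
Total out = 247.1 lbmol/h; y_A = 194.1 / 247.1 = 0.7857.

0.786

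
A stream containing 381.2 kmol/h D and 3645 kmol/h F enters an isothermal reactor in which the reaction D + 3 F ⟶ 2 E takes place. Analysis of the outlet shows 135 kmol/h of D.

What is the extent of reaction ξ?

For D: n = n₀ − 1ξ → 135 = 381.2 − 1ξ, giving ξ = 246.2 kmol/h.
Outlet amounts (n = n₀ + ν ξ):
  D: 381.2 − 1(246.2) = 135
  F: 3645 − 3(246.2) = 2906
  E: 0 + 2(246.2) = 492.4

ξ = 246 kmol/h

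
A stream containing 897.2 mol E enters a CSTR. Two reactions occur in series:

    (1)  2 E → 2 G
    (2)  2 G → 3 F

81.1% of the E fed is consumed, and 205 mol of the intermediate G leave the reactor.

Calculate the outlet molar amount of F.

Conversion of E: E consumed = 2ξ₁ = 0.811 × 897.2 → ξ₁ = 363.8 mol.
G balance: n_G = 0 + 2ξ₁ − 2ξ₂ = 205 → ξ₂ = (2·363.8 − 205)/2 = 261.3 mol.
Outlet amounts (n = n₀ + Σ ν·ξ):
  E: 897.2 − 2(363.8) = 169.6
  G: 0 + 2(363.8) − 2(261.3) = 205
  F: 0 + 3(261.3) = 783.9

784 mol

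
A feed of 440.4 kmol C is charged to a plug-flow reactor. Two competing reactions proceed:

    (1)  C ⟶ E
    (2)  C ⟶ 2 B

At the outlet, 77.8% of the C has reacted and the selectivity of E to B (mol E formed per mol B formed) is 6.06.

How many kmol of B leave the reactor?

52.2 kmol

Conversion of C: C consumed = 0.778 × 440.4 = 342.6 kmol = 1ξ₁ + 1ξ₂.
Selectivity: 1ξ₁ / (2ξ₂) = 6.06 → ξ₁ = 12.12 ξ₂.
Substitute: (1·12.12 + 1) ξ₂ = 342.6 → ξ₂ = 26.12 kmol, ξ₁ = 316.5 kmol.
Outlet amounts (n = n₀ + Σ ν·ξ):
  C: 440.4 − 1(316.5) − 1(26.12) = 97.77
  E: 0 + 1(316.5) = 316.5
  B: 0 + 2(26.12) = 52.23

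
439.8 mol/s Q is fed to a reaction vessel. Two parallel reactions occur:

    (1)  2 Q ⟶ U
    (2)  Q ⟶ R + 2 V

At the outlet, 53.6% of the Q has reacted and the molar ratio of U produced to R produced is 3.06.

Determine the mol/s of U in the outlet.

Conversion of Q: Q consumed = 0.536 × 439.8 = 235.7 mol/s = 2ξ₁ + 1ξ₂.
Selectivity: 1ξ₁ / (1ξ₂) = 3.06 → ξ₁ = 3.06 ξ₂.
Substitute: (2·3.06 + 1) ξ₂ = 235.7 → ξ₂ = 33.11 mol/s, ξ₁ = 101.3 mol/s.
Outlet amounts (n = n₀ + Σ ν·ξ):
  Q: 439.8 − 2(101.3) − 1(33.11) = 204.1
  U: 0 + 1(101.3) = 101.3
  R: 0 + 1(33.11) = 33.11
  V: 0 + 2(33.11) = 66.22

101 mol/s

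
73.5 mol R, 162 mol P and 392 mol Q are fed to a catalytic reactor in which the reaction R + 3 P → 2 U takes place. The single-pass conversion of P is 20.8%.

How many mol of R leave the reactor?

62.3 mol

P reacted = 0.208 × 162 = 33.7 mol; ν_P = −3, so ξ = 33.7/3 = 11.23 mol.
Outlet amounts (n = n₀ + ν ξ):
  R: 73.5 − 1(11.23) = 62.27
  P: 162 − 3(11.23) = 128.3
  U: 0 + 2(11.23) = 22.46
  Q: 392 (inert)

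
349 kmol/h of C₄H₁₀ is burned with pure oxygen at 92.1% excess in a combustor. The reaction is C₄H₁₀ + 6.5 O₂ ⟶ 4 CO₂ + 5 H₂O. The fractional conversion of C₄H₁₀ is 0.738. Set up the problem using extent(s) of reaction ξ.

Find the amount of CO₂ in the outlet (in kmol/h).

Stoichiometric O₂ = 6.5 × 349 = 2268 kmol/h; O₂ fed = 2268 × 1.921 = 4358 kmol/h.
Fuel reacted = 0.738 × 349 → ξ = 257.6 kmol/h.
Outlet (n = n₀ + ν ξ):
  C₄H₁₀: 349 − 1(257.6) = 91.44
  O₂: 4358 − 6.5(257.6) = 2684
  CO₂: 0 + 4(257.6) = 1030
  H₂O: 0 + 5(257.6) = 1288

1030 kmol/h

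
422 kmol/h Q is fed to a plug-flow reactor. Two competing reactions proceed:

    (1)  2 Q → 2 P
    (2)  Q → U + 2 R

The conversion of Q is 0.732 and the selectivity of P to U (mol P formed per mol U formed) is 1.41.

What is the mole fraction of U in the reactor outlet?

Conversion of Q: Q consumed = 0.732 × 422 = 308.9 kmol/h = 2ξ₁ + 1ξ₂.
Selectivity: 2ξ₁ / (1ξ₂) = 1.41 → ξ₁ = 0.705 ξ₂.
Substitute: (2·0.705 + 1) ξ₂ = 308.9 → ξ₂ = 128.2 kmol/h, ξ₁ = 90.36 kmol/h.
Outlet amounts (n = n₀ + Σ ν·ξ):
  Q: 422 − 2(90.36) − 1(128.2) = 113.1
  P: 0 + 2(90.36) = 180.7
  U: 0 + 1(128.2) = 128.2
  R: 0 + 2(128.2) = 256.4
Total out = 678.4 kmol/h; y_U = 128.2 / 678.4 = 0.189.

0.189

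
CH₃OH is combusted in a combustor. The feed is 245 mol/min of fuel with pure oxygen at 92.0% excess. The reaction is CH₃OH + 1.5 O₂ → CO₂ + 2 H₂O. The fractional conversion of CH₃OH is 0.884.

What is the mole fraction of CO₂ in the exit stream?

Stoichiometric O₂ = 1.5 × 245 = 367.5 mol/min; O₂ fed = 367.5 × 1.920 = 705.6 mol/min.
Fuel reacted = 0.884 × 245 → ξ = 216.6 mol/min.
Outlet (n = n₀ + ν ξ):
  CH₃OH: 245 − 1(216.6) = 28.42
  O₂: 705.6 − 1.5(216.6) = 380.7
  CO₂: 0 + 1(216.6) = 216.6
  H₂O: 0 + 2(216.6) = 433.2
Total out = 1059 mol/min; y_CO₂ = 216.6 / 1059 = 0.2045.

0.205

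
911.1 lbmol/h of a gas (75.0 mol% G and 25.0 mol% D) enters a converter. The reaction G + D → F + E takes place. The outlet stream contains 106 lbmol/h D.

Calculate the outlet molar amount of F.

For D: n = n₀ − 1ξ → 106 = 227.8 − 1ξ, giving ξ = 121.8 lbmol/h.
Outlet amounts (n = n₀ + ν ξ):
  G: 683.3 − 1(121.8) = 561.6
  D: 227.8 − 1(121.8) = 106
  F: 0 + 1(121.8) = 121.8
  E: 0 + 1(121.8) = 121.8

122 lbmol/h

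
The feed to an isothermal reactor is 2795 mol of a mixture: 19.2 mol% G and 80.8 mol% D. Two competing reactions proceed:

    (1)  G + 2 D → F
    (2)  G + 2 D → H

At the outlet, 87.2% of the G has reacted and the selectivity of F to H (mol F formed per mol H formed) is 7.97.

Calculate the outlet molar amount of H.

52.2 mol

Conversion of G: G consumed = 0.872 × 536.6 = 468 mol = 1ξ₁ + 1ξ₂.
Selectivity: 1ξ₁ / (1ξ₂) = 7.97 → ξ₁ = 7.97 ξ₂.
Substitute: (1·7.97 + 1) ξ₂ = 468 → ξ₂ = 52.17 mol, ξ₁ = 415.8 mol.
Outlet amounts (n = n₀ + Σ ν·ξ):
  G: 536.6 − 1(415.8) − 1(52.17) = 68.69
  D: 2258 − 2(415.8) − 2(52.17) = 1322
  F: 0 + 1(415.8) = 415.8
  H: 0 + 1(52.17) = 52.17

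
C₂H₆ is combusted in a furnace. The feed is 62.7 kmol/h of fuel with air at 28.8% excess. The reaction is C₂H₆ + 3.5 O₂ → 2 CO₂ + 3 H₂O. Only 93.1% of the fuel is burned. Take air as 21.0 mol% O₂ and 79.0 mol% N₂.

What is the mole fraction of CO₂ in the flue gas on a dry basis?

Stoichiometric O₂ = 3.5 × 62.7 = 219.5 kmol/h; O₂ fed = 219.5 × 1.288 = 282.7 kmol/h.
N₂ fed = 282.7 × 79/21 = 1063 kmol/h.
Fuel reacted = 0.931 × 62.7 → ξ = 58.37 kmol/h.
Outlet (n = n₀ + ν ξ):
  C₂H₆: 62.7 − 1(58.37) = 4.326
  O₂: 282.7 − 3.5(58.37) = 78.34
  N₂: 1063 (inert)
  CO₂: 0 + 2(58.37) = 116.7
  H₂O: 0 + 3(58.37) = 175.1
Dry total = 1263 kmol/h; y_CO₂ (dry) = 116.7 / 1263 = 0.09246.

0.0925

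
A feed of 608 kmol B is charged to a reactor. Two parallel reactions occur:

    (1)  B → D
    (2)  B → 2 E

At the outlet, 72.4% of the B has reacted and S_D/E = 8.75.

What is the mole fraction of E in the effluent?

0.0753

Conversion of B: B consumed = 0.724 × 608 = 440.2 kmol = 1ξ₁ + 1ξ₂.
Selectivity: 1ξ₁ / (2ξ₂) = 8.75 → ξ₁ = 17.5 ξ₂.
Substitute: (1·17.5 + 1) ξ₂ = 440.2 → ξ₂ = 23.79 kmol, ξ₁ = 416.4 kmol.
Outlet amounts (n = n₀ + Σ ν·ξ):
  B: 608 − 1(416.4) − 1(23.79) = 167.8
  D: 0 + 1(416.4) = 416.4
  E: 0 + 2(23.79) = 47.59
Total out = 631.8 kmol; y_E = 47.59 / 631.8 = 0.07532.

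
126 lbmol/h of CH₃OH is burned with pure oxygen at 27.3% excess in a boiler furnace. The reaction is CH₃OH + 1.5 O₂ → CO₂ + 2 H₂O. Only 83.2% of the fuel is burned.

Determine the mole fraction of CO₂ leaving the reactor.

0.25

Stoichiometric O₂ = 1.5 × 126 = 189 lbmol/h; O₂ fed = 189 × 1.273 = 240.6 lbmol/h.
Fuel reacted = 0.832 × 126 → ξ = 104.8 lbmol/h.
Outlet (n = n₀ + ν ξ):
  CH₃OH: 126 − 1(104.8) = 21.17
  O₂: 240.6 − 1.5(104.8) = 83.35
  CO₂: 0 + 1(104.8) = 104.8
  H₂O: 0 + 2(104.8) = 209.7
Total out = 419 lbmol/h; y_CO₂ = 104.8 / 419 = 0.2502.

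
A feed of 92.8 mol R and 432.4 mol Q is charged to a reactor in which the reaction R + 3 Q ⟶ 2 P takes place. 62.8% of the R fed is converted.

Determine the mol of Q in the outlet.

258 mol

R reacted = 0.628 × 92.8 = 58.28 mol; ν_R = −1, so ξ = 58.28/1 = 58.28 mol.
Outlet amounts (n = n₀ + ν ξ):
  R: 92.8 − 1(58.28) = 34.52
  Q: 432.4 − 3(58.28) = 257.6
  P: 0 + 2(58.28) = 116.6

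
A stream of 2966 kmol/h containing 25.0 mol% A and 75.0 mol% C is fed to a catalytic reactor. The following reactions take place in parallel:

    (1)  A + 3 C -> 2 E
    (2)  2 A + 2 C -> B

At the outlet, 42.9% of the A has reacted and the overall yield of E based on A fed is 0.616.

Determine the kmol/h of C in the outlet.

1450 kmol/h

Yield of E: 2ξ₁ / 741.5 = 0.616 → ξ₁ = 228.4 kmol/h.
Conversion of A: 1ξ₁ + 2ξ₂ = 0.429 × 741.5 = 318.1 → ξ₂ = 44.86 kmol/h.
Outlet amounts (n = n₀ + Σ ν·ξ):
  A: 741.5 − 1(228.4) − 2(44.86) = 423.4
  C: 2224 − 3(228.4) − 2(44.86) = 1450
  E: 0 + 2(228.4) = 456.8
  B: 0 + 1(44.86) = 44.86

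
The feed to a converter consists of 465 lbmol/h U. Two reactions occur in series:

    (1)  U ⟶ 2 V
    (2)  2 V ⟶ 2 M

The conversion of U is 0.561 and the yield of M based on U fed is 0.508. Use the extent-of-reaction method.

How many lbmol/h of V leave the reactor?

Conversion of U: U consumed = 1ξ₁ = 0.561 × 465 → ξ₁ = 260.9 lbmol/h.
Yield of M: 2ξ₂ / 465 = 0.508 → ξ₂ = 118.1 lbmol/h.
Outlet amounts (n = n₀ + Σ ν·ξ):
  U: 465 − 1(260.9) = 204.1
  V: 0 + 2(260.9) − 2(118.1) = 285.5
  M: 0 + 2(118.1) = 236.2

286 lbmol/h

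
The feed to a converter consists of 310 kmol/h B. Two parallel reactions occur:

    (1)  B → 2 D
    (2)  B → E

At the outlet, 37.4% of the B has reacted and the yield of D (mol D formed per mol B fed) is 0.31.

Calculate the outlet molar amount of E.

Yield of D: 2ξ₁ / 310 = 0.31 → ξ₁ = 48.05 kmol/h.
Conversion of B: 1ξ₁ + 1ξ₂ = 0.374 × 310 = 115.9 → ξ₂ = 67.89 kmol/h.
Outlet amounts (n = n₀ + Σ ν·ξ):
  B: 310 − 1(48.05) − 1(67.89) = 194.1
  D: 0 + 2(48.05) = 96.1
  E: 0 + 1(67.89) = 67.89

67.9 kmol/h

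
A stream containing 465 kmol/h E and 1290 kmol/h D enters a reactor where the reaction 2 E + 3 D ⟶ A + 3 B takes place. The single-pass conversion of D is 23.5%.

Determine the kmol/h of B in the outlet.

D reacted = 0.235 × 1290 = 303.1 kmol/h; ν_D = −3, so ξ = 303.1/3 = 101 kmol/h.
Outlet amounts (n = n₀ + ν ξ):
  E: 465 − 2(101) = 262.9
  D: 1290 − 3(101) = 986.9
  A: 0 + 1(101) = 101
  B: 0 + 3(101) = 303.1

303 kmol/h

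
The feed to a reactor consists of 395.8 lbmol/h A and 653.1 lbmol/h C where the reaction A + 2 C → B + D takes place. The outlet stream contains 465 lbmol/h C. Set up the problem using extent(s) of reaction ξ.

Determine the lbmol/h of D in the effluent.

For C: n = n₀ − 2ξ → 465 = 653.1 − 2ξ, giving ξ = 94.05 lbmol/h.
Outlet amounts (n = n₀ + ν ξ):
  A: 395.8 − 1(94.05) = 301.8
  C: 653.1 − 2(94.05) = 465
  B: 0 + 1(94.05) = 94.05
  D: 0 + 1(94.05) = 94.05

94.1 lbmol/h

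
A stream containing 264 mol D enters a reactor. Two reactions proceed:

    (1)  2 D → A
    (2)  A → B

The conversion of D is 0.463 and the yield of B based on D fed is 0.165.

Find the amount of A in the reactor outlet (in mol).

Conversion of D: D consumed = 2ξ₁ = 0.463 × 264 → ξ₁ = 61.12 mol.
Yield of B: 1ξ₂ / 264 = 0.165 → ξ₂ = 43.56 mol.
Outlet amounts (n = n₀ + Σ ν·ξ):
  D: 264 − 2(61.12) = 141.8
  A: 0 + 1(61.12) − 1(43.56) = 17.56
  B: 0 + 1(43.56) = 43.56

17.6 mol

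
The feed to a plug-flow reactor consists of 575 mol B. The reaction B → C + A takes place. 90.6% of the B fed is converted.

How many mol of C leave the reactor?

521 mol

B reacted = 0.906 × 575 = 521 mol; ν_B = −1, so ξ = 521/1 = 521 mol.
Outlet amounts (n = n₀ + ν ξ):
  B: 575 − 1(521) = 54.05
  C: 0 + 1(521) = 521
  A: 0 + 1(521) = 521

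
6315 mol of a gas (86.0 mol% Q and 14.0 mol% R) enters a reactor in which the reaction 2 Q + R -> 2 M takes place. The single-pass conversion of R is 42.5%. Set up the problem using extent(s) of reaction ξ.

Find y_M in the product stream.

0.127

R reacted = 0.425 × 884.1 = 375.7 mol; ν_R = −1, so ξ = 375.7/1 = 375.7 mol.
Outlet amounts (n = n₀ + ν ξ):
  Q: 5431 − 2(375.7) = 4679
  R: 884.1 − 1(375.7) = 508.4
  M: 0 + 2(375.7) = 751.5
Total out = 5939 mol; y_M = 751.5 / 5939 = 0.1265.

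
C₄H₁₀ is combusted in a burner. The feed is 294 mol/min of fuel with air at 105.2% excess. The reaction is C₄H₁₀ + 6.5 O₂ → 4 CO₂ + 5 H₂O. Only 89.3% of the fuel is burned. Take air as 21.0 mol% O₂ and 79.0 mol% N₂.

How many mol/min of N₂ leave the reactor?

Stoichiometric O₂ = 6.5 × 294 = 1911 mol/min; O₂ fed = 1911 × 2.052 = 3921 mol/min.
N₂ fed = 3921 × 79/21 = 14750 mol/min.
Fuel reacted = 0.893 × 294 → ξ = 262.5 mol/min.
Outlet (n = n₀ + ν ξ):
  C₄H₁₀: 294 − 1(262.5) = 31.46
  O₂: 3921 − 6.5(262.5) = 2215
  N₂: 14750 (inert)
  CO₂: 0 + 4(262.5) = 1050
  H₂O: 0 + 5(262.5) = 1313

14800 mol/min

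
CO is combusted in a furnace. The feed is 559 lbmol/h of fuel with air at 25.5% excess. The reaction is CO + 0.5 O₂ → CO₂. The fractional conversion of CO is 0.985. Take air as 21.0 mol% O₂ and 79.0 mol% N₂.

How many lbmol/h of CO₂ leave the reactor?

551 lbmol/h

Stoichiometric O₂ = 0.5 × 559 = 279.5 lbmol/h; O₂ fed = 279.5 × 1.255 = 350.8 lbmol/h.
N₂ fed = 350.8 × 79/21 = 1320 lbmol/h.
Fuel reacted = 0.985 × 559 → ξ = 550.6 lbmol/h.
Outlet (n = n₀ + ν ξ):
  CO: 559 − 1(550.6) = 8.385
  O₂: 350.8 − 0.5(550.6) = 75.46
  N₂: 1320 (inert)
  CO₂: 0 + 1(550.6) = 550.6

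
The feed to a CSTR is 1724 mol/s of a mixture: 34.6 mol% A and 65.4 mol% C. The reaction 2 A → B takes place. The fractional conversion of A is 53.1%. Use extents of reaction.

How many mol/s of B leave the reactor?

A reacted = 0.531 × 596.5 = 316.7 mol/s; ν_A = −2, so ξ = 316.7/2 = 158.4 mol/s.
Outlet amounts (n = n₀ + ν ξ):
  A: 596.5 − 2(158.4) = 279.8
  B: 0 + 1(158.4) = 158.4
  C: 1127 (inert)

158 mol/s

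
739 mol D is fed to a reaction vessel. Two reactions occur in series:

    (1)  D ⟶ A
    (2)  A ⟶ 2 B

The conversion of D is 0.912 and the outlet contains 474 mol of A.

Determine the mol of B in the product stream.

400 mol

Conversion of D: D consumed = 1ξ₁ = 0.912 × 739 → ξ₁ = 674 mol.
A balance: n_A = 0 + 1ξ₁ − 1ξ₂ = 474 → ξ₂ = (1·674 − 474)/1 = 200 mol.
Outlet amounts (n = n₀ + Σ ν·ξ):
  D: 739 − 1(674) = 65.03
  A: 0 + 1(674) − 1(200) = 474
  B: 0 + 2(200) = 399.9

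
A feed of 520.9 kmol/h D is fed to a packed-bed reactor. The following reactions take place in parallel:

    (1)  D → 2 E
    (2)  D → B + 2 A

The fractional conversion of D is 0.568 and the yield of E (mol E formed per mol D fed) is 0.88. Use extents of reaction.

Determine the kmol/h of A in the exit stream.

133 kmol/h

Yield of E: 2ξ₁ / 520.9 = 0.88 → ξ₁ = 229.2 kmol/h.
Conversion of D: 1ξ₁ + 1ξ₂ = 0.568 × 520.9 = 295.9 → ξ₂ = 66.68 kmol/h.
Outlet amounts (n = n₀ + Σ ν·ξ):
  D: 520.9 − 1(229.2) − 1(66.68) = 225
  E: 0 + 2(229.2) = 458.4
  B: 0 + 1(66.68) = 66.68
  A: 0 + 2(66.68) = 133.4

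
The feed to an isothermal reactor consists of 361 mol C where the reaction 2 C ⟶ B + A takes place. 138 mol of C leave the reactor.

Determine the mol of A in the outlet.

112 mol

For C: n = n₀ − 2ξ → 138 = 361 − 2ξ, giving ξ = 111.5 mol.
Outlet amounts (n = n₀ + ν ξ):
  C: 361 − 2(111.5) = 138
  B: 0 + 1(111.5) = 111.5
  A: 0 + 1(111.5) = 111.5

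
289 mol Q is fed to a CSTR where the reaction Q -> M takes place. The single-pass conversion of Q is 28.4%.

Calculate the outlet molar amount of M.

82.1 mol

Q reacted = 0.284 × 289 = 82.08 mol; ν_Q = −1, so ξ = 82.08/1 = 82.08 mol.
Outlet amounts (n = n₀ + ν ξ):
  Q: 289 − 1(82.08) = 206.9
  M: 0 + 1(82.08) = 82.08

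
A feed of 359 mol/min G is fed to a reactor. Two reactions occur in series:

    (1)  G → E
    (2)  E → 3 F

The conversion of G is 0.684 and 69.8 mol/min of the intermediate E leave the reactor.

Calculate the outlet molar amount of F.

527 mol/min

Conversion of G: G consumed = 1ξ₁ = 0.684 × 359 → ξ₁ = 245.6 mol/min.
E balance: n_E = 0 + 1ξ₁ − 1ξ₂ = 69.8 → ξ₂ = (1·245.6 − 69.8)/1 = 175.8 mol/min.
Outlet amounts (n = n₀ + Σ ν·ξ):
  G: 359 − 1(245.6) = 113.4
  E: 0 + 1(245.6) − 1(175.8) = 69.8
  F: 0 + 3(175.8) = 527.3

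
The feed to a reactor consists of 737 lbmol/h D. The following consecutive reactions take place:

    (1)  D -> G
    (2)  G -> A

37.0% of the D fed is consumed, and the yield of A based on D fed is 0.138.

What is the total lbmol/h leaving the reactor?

Conversion of D: D consumed = 1ξ₁ = 0.37 × 737 → ξ₁ = 272.7 lbmol/h.
Yield of A: 1ξ₂ / 737 = 0.138 → ξ₂ = 101.7 lbmol/h.
Outlet amounts (n = n₀ + Σ ν·ξ):
  D: 737 − 1(272.7) = 464.3
  G: 0 + 1(272.7) − 1(101.7) = 171
  A: 0 + 1(101.7) = 101.7
Total out = 464.3 + 171 + 101.7 = 737 lbmol/h.

737 lbmol/h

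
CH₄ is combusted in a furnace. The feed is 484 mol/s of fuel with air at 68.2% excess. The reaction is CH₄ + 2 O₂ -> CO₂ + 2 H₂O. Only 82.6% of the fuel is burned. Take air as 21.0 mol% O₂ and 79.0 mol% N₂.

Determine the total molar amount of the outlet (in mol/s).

8240 mol/s

Stoichiometric O₂ = 2 × 484 = 968 mol/s; O₂ fed = 968 × 1.682 = 1628 mol/s.
N₂ fed = 1628 × 79/21 = 6125 mol/s.
Fuel reacted = 0.826 × 484 → ξ = 399.8 mol/s.
Outlet (n = n₀ + ν ξ):
  CH₄: 484 − 1(399.8) = 84.22
  O₂: 1628 − 2(399.8) = 828.6
  N₂: 6125 (inert)
  CO₂: 0 + 1(399.8) = 399.8
  H₂O: 0 + 2(399.8) = 799.6
Total out = 84.22 + 828.6 + 6125 + 399.8 + 799.6 = 8237 mol/s.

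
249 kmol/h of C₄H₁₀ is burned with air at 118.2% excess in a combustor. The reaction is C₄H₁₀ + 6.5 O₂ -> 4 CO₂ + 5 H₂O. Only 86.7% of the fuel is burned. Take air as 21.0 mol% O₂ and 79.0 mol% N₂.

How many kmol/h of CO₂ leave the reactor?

Stoichiometric O₂ = 6.5 × 249 = 1618 kmol/h; O₂ fed = 1618 × 2.182 = 3532 kmol/h.
N₂ fed = 3532 × 79/21 = 13290 kmol/h.
Fuel reacted = 0.867 × 249 → ξ = 215.9 kmol/h.
Outlet (n = n₀ + ν ξ):
  C₄H₁₀: 249 − 1(215.9) = 33.12
  O₂: 3532 − 6.5(215.9) = 2128
  N₂: 13290 (inert)
  CO₂: 0 + 4(215.9) = 863.5
  H₂O: 0 + 5(215.9) = 1079

864 kmol/h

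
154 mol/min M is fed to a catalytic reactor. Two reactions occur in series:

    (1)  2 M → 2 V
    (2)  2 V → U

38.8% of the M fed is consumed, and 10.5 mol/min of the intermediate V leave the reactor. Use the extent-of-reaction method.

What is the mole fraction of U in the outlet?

Conversion of M: M consumed = 2ξ₁ = 0.388 × 154 → ξ₁ = 29.88 mol/min.
V balance: n_V = 0 + 2ξ₁ − 2ξ₂ = 10.5 → ξ₂ = (2·29.88 − 10.5)/2 = 24.63 mol/min.
Outlet amounts (n = n₀ + Σ ν·ξ):
  M: 154 − 2(29.88) = 94.25
  V: 0 + 2(29.88) − 2(24.63) = 10.5
  U: 0 + 1(24.63) = 24.63
Total out = 129.4 mol/min; y_U = 24.63 / 129.4 = 0.1903.

0.19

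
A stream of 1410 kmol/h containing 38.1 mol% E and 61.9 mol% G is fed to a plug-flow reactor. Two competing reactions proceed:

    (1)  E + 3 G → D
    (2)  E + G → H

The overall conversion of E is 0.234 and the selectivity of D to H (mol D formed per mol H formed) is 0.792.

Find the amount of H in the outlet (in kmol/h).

Conversion of E: E consumed = 0.234 × 537.2 = 125.7 kmol/h = 1ξ₁ + 1ξ₂.
Selectivity: 1ξ₁ / (1ξ₂) = 0.792 → ξ₁ = 0.792 ξ₂.
Substitute: (1·0.792 + 1) ξ₂ = 125.7 → ξ₂ = 70.15 kmol/h, ξ₁ = 55.56 kmol/h.
Outlet amounts (n = n₀ + Σ ν·ξ):
  E: 537.2 − 1(55.56) − 1(70.15) = 411.5
  G: 872.8 − 3(55.56) − 1(70.15) = 636
  D: 0 + 1(55.56) = 55.56
  H: 0 + 1(70.15) = 70.15

70.1 kmol/h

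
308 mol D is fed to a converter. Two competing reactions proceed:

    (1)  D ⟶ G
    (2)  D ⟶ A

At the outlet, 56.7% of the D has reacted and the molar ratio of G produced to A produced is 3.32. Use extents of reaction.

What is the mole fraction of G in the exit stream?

Conversion of D: D consumed = 0.567 × 308 = 174.6 mol = 1ξ₁ + 1ξ₂.
Selectivity: 1ξ₁ / (1ξ₂) = 3.32 → ξ₁ = 3.32 ξ₂.
Substitute: (1·3.32 + 1) ξ₂ = 174.6 → ξ₂ = 40.42 mol, ξ₁ = 134.2 mol.
Outlet amounts (n = n₀ + Σ ν·ξ):
  D: 308 − 1(134.2) − 1(40.42) = 133.4
  G: 0 + 1(134.2) = 134.2
  A: 0 + 1(40.42) = 40.42
Total out = 308 mol; y_G = 134.2 / 308 = 0.4357.

0.436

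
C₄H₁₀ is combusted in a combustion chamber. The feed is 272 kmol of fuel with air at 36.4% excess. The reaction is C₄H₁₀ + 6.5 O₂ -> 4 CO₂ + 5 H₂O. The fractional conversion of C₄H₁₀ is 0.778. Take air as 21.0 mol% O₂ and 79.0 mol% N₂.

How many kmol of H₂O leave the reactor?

Stoichiometric O₂ = 6.5 × 272 = 1768 kmol; O₂ fed = 1768 × 1.364 = 2412 kmol.
N₂ fed = 2412 × 79/21 = 9072 kmol.
Fuel reacted = 0.778 × 272 → ξ = 211.6 kmol.
Outlet (n = n₀ + ν ξ):
  C₄H₁₀: 272 − 1(211.6) = 60.38
  O₂: 2412 − 6.5(211.6) = 1036
  N₂: 9072 (inert)
  CO₂: 0 + 4(211.6) = 846.5
  H₂O: 0 + 5(211.6) = 1058

1060 kmol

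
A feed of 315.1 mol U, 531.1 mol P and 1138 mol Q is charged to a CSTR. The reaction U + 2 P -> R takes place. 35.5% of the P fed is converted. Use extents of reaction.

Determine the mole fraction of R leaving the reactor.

P reacted = 0.355 × 531.1 = 188.5 mol; ν_P = −2, so ξ = 188.5/2 = 94.27 mol.
Outlet amounts (n = n₀ + ν ξ):
  U: 315.1 − 1(94.27) = 220.8
  P: 531.1 − 2(94.27) = 342.6
  R: 0 + 1(94.27) = 94.27
  Q: 1138 (inert)
Total out = 1796 mol; y_R = 94.27 / 1796 = 0.0525.

0.0525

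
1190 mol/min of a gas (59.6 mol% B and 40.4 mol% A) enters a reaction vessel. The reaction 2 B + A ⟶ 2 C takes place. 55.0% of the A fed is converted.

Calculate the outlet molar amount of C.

529 mol/min

A reacted = 0.55 × 480.8 = 264.4 mol/min; ν_A = −1, so ξ = 264.4/1 = 264.4 mol/min.
Outlet amounts (n = n₀ + ν ξ):
  B: 709.2 − 2(264.4) = 180.4
  A: 480.8 − 1(264.4) = 216.3
  C: 0 + 2(264.4) = 528.8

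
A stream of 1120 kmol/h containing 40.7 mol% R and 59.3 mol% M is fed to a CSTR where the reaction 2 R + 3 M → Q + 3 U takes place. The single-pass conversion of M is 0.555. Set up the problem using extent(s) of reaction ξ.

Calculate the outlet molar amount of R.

210 kmol/h

M reacted = 0.555 × 664.2 = 368.6 kmol/h; ν_M = −3, so ξ = 368.6/3 = 122.9 kmol/h.
Outlet amounts (n = n₀ + ν ξ):
  R: 455.8 − 2(122.9) = 210.1
  M: 664.2 − 3(122.9) = 295.6
  Q: 0 + 1(122.9) = 122.9
  U: 0 + 3(122.9) = 368.6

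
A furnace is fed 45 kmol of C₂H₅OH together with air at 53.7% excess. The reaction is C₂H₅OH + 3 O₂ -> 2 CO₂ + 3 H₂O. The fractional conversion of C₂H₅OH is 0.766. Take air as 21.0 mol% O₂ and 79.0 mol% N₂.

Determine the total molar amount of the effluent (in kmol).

1070 kmol

Stoichiometric O₂ = 3 × 45 = 135 kmol; O₂ fed = 135 × 1.537 = 207.5 kmol.
N₂ fed = 207.5 × 79/21 = 780.6 kmol.
Fuel reacted = 0.766 × 45 → ξ = 34.47 kmol.
Outlet (n = n₀ + ν ξ):
  C₂H₅OH: 45 − 1(34.47) = 10.53
  O₂: 207.5 − 3(34.47) = 104.1
  N₂: 780.6 (inert)
  CO₂: 0 + 2(34.47) = 68.94
  H₂O: 0 + 3(34.47) = 103.4
Total out = 10.53 + 104.1 + 780.6 + 68.94 + 103.4 = 1068 kmol.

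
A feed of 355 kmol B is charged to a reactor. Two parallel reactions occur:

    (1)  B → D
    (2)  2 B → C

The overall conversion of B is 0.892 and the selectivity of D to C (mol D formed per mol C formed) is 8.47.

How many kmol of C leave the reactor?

Conversion of B: B consumed = 0.892 × 355 = 316.7 kmol = 1ξ₁ + 2ξ₂.
Selectivity: 1ξ₁ / (1ξ₂) = 8.47 → ξ₁ = 8.47 ξ₂.
Substitute: (1·8.47 + 2) ξ₂ = 316.7 → ξ₂ = 30.24 kmol, ξ₁ = 256.2 kmol.
Outlet amounts (n = n₀ + Σ ν·ξ):
  B: 355 − 1(256.2) − 2(30.24) = 38.34
  D: 0 + 1(256.2) = 256.2
  C: 0 + 1(30.24) = 30.24

30.2 kmol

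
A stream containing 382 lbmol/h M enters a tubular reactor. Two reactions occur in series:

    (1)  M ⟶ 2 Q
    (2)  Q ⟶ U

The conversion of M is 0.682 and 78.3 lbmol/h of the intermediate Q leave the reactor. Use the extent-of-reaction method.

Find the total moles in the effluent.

Conversion of M: M consumed = 1ξ₁ = 0.682 × 382 → ξ₁ = 260.5 lbmol/h.
Q balance: n_Q = 0 + 2ξ₁ − 1ξ₂ = 78.3 → ξ₂ = (2·260.5 − 78.3)/1 = 442.7 lbmol/h.
Outlet amounts (n = n₀ + Σ ν·ξ):
  M: 382 − 1(260.5) = 121.5
  Q: 0 + 2(260.5) − 1(442.7) = 78.3
  U: 0 + 1(442.7) = 442.7
Total out = 121.5 + 78.3 + 442.7 = 642.5 lbmol/h.

643 lbmol/h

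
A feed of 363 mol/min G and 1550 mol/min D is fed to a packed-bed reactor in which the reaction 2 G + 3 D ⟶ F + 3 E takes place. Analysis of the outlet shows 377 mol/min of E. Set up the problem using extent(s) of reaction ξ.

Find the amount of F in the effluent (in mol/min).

For E: n = n₀ + 3ξ → 377 = 0 + 3ξ, giving ξ = 125.7 mol/min.
Outlet amounts (n = n₀ + ν ξ):
  G: 363 − 2(125.7) = 111.7
  D: 1550 − 3(125.7) = 1173
  F: 0 + 1(125.7) = 125.7
  E: 0 + 3(125.7) = 377

126 mol/min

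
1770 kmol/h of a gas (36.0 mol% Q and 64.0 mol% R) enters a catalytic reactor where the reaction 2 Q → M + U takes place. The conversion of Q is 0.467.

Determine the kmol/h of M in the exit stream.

Q reacted = 0.467 × 637.2 = 297.6 kmol/h; ν_Q = −2, so ξ = 297.6/2 = 148.8 kmol/h.
Outlet amounts (n = n₀ + ν ξ):
  Q: 637.2 − 2(148.8) = 339.6
  M: 0 + 1(148.8) = 148.8
  U: 0 + 1(148.8) = 148.8
  R: 1133 (inert)

149 kmol/h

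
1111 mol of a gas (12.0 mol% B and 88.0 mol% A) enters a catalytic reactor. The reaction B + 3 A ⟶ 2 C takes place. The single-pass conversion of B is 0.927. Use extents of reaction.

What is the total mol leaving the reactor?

864 mol

B reacted = 0.927 × 133.3 = 123.6 mol; ν_B = −1, so ξ = 123.6/1 = 123.6 mol.
Outlet amounts (n = n₀ + ν ξ):
  B: 133.3 − 1(123.6) = 9.732
  A: 977.7 − 3(123.6) = 606.9
  C: 0 + 2(123.6) = 247.2
Total out = 9.732 + 606.9 + 247.2 = 863.8 mol.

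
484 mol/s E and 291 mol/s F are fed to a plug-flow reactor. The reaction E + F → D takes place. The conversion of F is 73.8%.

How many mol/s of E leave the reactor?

269 mol/s

F reacted = 0.738 × 291 = 214.8 mol/s; ν_F = −1, so ξ = 214.8/1 = 214.8 mol/s.
Outlet amounts (n = n₀ + ν ξ):
  E: 484 − 1(214.8) = 269.2
  F: 291 − 1(214.8) = 76.24
  D: 0 + 1(214.8) = 214.8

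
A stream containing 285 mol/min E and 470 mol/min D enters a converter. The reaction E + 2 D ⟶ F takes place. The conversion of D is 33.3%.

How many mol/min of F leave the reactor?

D reacted = 0.333 × 470 = 156.5 mol/min; ν_D = −2, so ξ = 156.5/2 = 78.26 mol/min.
Outlet amounts (n = n₀ + ν ξ):
  E: 285 − 1(78.26) = 206.7
  D: 470 − 2(78.26) = 313.5
  F: 0 + 1(78.26) = 78.26

78.3 mol/min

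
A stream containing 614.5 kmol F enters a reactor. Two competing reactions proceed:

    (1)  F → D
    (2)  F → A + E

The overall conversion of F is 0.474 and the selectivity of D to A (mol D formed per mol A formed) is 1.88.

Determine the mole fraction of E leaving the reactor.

0.141

Conversion of F: F consumed = 0.474 × 614.5 = 291.3 kmol = 1ξ₁ + 1ξ₂.
Selectivity: 1ξ₁ / (1ξ₂) = 1.88 → ξ₁ = 1.88 ξ₂.
Substitute: (1·1.88 + 1) ξ₂ = 291.3 → ξ₂ = 101.1 kmol, ξ₁ = 190.1 kmol.
Outlet amounts (n = n₀ + Σ ν·ξ):
  F: 614.5 − 1(190.1) − 1(101.1) = 323.2
  D: 0 + 1(190.1) = 190.1
  A: 0 + 1(101.1) = 101.1
  E: 0 + 1(101.1) = 101.1
Total out = 715.6 kmol; y_E = 101.1 / 715.6 = 0.1413.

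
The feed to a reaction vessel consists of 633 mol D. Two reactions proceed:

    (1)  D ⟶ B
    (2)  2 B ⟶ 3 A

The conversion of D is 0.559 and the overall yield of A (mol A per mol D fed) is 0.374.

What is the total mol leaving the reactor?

Conversion of D: D consumed = 1ξ₁ = 0.559 × 633 → ξ₁ = 353.8 mol.
Yield of A: 3ξ₂ / 633 = 0.374 → ξ₂ = 78.91 mol.
Outlet amounts (n = n₀ + Σ ν·ξ):
  D: 633 − 1(353.8) = 279.2
  B: 0 + 1(353.8) − 2(78.91) = 196
  A: 0 + 3(78.91) = 236.7
Total out = 279.2 + 196 + 236.7 = 711.9 mol.

712 mol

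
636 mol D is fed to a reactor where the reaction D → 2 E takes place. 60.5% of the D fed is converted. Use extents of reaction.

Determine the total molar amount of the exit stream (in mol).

1020 mol

D reacted = 0.605 × 636 = 384.8 mol; ν_D = −1, so ξ = 384.8/1 = 384.8 mol.
Outlet amounts (n = n₀ + ν ξ):
  D: 636 − 1(384.8) = 251.2
  E: 0 + 2(384.8) = 769.6
Total out = 251.2 + 769.6 = 1021 mol.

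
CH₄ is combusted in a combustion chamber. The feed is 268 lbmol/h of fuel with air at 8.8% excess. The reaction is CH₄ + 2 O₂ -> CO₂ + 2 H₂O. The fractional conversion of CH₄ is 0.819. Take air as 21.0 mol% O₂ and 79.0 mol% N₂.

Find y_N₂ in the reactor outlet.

Stoichiometric O₂ = 2 × 268 = 536 lbmol/h; O₂ fed = 536 × 1.088 = 583.2 lbmol/h.
N₂ fed = 583.2 × 79/21 = 2194 lbmol/h.
Fuel reacted = 0.819 × 268 → ξ = 219.5 lbmol/h.
Outlet (n = n₀ + ν ξ):
  CH₄: 268 − 1(219.5) = 48.51
  O₂: 583.2 − 2(219.5) = 144.2
  N₂: 2194 (inert)
  CO₂: 0 + 1(219.5) = 219.5
  H₂O: 0 + 2(219.5) = 439
Total out = 3045 lbmol/h; y_N₂ = 2194 / 3045 = 0.7205.

0.72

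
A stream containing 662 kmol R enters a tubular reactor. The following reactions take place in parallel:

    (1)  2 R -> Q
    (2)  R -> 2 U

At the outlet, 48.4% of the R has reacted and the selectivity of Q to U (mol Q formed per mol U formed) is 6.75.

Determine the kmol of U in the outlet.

Conversion of R: R consumed = 0.484 × 662 = 320.4 kmol = 2ξ₁ + 1ξ₂.
Selectivity: 1ξ₁ / (2ξ₂) = 6.75 → ξ₁ = 13.5 ξ₂.
Substitute: (2·13.5 + 1) ξ₂ = 320.4 → ξ₂ = 11.44 kmol, ξ₁ = 154.5 kmol.
Outlet amounts (n = n₀ + Σ ν·ξ):
  R: 662 − 2(154.5) − 1(11.44) = 341.6
  Q: 0 + 1(154.5) = 154.5
  U: 0 + 2(11.44) = 22.89

22.9 kmol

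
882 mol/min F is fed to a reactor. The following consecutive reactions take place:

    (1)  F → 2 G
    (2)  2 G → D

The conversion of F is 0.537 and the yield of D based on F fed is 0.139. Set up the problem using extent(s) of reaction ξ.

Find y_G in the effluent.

Conversion of F: F consumed = 1ξ₁ = 0.537 × 882 → ξ₁ = 473.6 mol/min.
Yield of D: 1ξ₂ / 882 = 0.139 → ξ₂ = 122.6 mol/min.
Outlet amounts (n = n₀ + Σ ν·ξ):
  F: 882 − 1(473.6) = 408.4
  G: 0 + 2(473.6) − 2(122.6) = 702.1
  D: 0 + 1(122.6) = 122.6
Total out = 1233 mol/min; y_G = 702.1 / 1233 = 0.5694.

0.569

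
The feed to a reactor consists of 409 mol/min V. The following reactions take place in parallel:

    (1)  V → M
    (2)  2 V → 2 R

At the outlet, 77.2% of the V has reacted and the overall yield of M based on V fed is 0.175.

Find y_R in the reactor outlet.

0.597

Yield of M: 1ξ₁ / 409 = 0.175 → ξ₁ = 71.57 mol/min.
Conversion of V: 1ξ₁ + 2ξ₂ = 0.772 × 409 = 315.7 → ξ₂ = 122.1 mol/min.
Outlet amounts (n = n₀ + Σ ν·ξ):
  V: 409 − 1(71.57) − 2(122.1) = 93.25
  M: 0 + 1(71.57) = 71.57
  R: 0 + 2(122.1) = 244.2
Total out = 409 mol/min; y_R = 244.2 / 409 = 0.597.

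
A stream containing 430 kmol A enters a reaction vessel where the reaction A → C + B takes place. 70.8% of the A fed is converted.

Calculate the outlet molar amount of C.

A reacted = 0.708 × 430 = 304.4 kmol; ν_A = −1, so ξ = 304.4/1 = 304.4 kmol.
Outlet amounts (n = n₀ + ν ξ):
  A: 430 − 1(304.4) = 125.6
  C: 0 + 1(304.4) = 304.4
  B: 0 + 1(304.4) = 304.4

304 kmol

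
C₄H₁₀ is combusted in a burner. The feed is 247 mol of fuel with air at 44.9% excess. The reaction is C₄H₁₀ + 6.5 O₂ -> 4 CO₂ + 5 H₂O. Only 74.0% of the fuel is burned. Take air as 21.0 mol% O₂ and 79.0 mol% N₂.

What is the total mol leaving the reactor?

Stoichiometric O₂ = 6.5 × 247 = 1606 mol; O₂ fed = 1606 × 1.449 = 2326 mol.
N₂ fed = 2326 × 79/21 = 8752 mol.
Fuel reacted = 0.74 × 247 → ξ = 182.8 mol.
Outlet (n = n₀ + ν ξ):
  C₄H₁₀: 247 − 1(182.8) = 64.22
  O₂: 2326 − 6.5(182.8) = 1138
  N₂: 8752 (inert)
  CO₂: 0 + 4(182.8) = 731.1
  H₂O: 0 + 5(182.8) = 913.9
Total out = 64.22 + 1138 + 8752 + 731.1 + 913.9 = 11600 mol.

11600 mol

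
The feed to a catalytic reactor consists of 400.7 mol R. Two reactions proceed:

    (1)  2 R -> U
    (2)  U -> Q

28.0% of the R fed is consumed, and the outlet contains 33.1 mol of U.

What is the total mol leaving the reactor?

Conversion of R: R consumed = 2ξ₁ = 0.28 × 400.7 → ξ₁ = 56.1 mol.
U balance: n_U = 0 + 1ξ₁ − 1ξ₂ = 33.1 → ξ₂ = (1·56.1 − 33.1)/1 = 23 mol.
Outlet amounts (n = n₀ + Σ ν·ξ):
  R: 400.7 − 2(56.1) = 288.5
  U: 0 + 1(56.1) − 1(23) = 33.1
  Q: 0 + 1(23) = 23
Total out = 288.5 + 33.1 + 23 = 344.6 mol.

345 mol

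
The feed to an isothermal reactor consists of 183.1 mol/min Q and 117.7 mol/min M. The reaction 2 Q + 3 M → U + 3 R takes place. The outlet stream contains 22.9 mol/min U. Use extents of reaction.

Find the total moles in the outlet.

For U: n = n₀ + 1ξ → 22.9 = 0 + 1ξ, giving ξ = 22.9 mol/min.
Outlet amounts (n = n₀ + ν ξ):
  Q: 183.1 − 2(22.9) = 137.3
  M: 117.7 − 3(22.9) = 49
  U: 0 + 1(22.9) = 22.9
  R: 0 + 3(22.9) = 68.7
Total out = 137.3 + 49 + 22.9 + 68.7 = 277.9 mol/min.

278 mol/min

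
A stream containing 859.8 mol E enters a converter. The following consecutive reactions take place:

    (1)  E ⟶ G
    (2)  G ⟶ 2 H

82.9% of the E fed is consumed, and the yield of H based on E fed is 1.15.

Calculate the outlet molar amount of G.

218 mol

Conversion of E: E consumed = 1ξ₁ = 0.829 × 859.8 → ξ₁ = 712.8 mol.
Yield of H: 2ξ₂ / 859.8 = 1.15 → ξ₂ = 494.4 mol.
Outlet amounts (n = n₀ + Σ ν·ξ):
  E: 859.8 − 1(712.8) = 147
  G: 0 + 1(712.8) − 1(494.4) = 218.4
  H: 0 + 2(494.4) = 988.8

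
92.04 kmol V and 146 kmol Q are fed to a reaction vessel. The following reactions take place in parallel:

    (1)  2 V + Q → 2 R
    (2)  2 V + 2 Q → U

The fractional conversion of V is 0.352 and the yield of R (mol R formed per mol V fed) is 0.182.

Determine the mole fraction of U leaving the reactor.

Yield of R: 2ξ₁ / 92.04 = 0.182 → ξ₁ = 8.376 kmol.
Conversion of V: 2ξ₁ + 2ξ₂ = 0.352 × 92.04 = 32.4 → ξ₂ = 7.823 kmol.
Outlet amounts (n = n₀ + Σ ν·ξ):
  V: 92.04 − 2(8.376) − 2(7.823) = 59.64
  Q: 146 − 1(8.376) − 2(7.823) = 122
  R: 0 + 2(8.376) = 16.75
  U: 0 + 1(7.823) = 7.823
Total out = 206.2 kmol; y_U = 7.823 / 206.2 = 0.03794.

0.0379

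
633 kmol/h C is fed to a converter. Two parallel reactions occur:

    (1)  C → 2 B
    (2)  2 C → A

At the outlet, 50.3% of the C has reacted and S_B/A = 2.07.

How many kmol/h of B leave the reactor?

217 kmol/h

Conversion of C: C consumed = 0.503 × 633 = 318.4 kmol/h = 1ξ₁ + 2ξ₂.
Selectivity: 2ξ₁ / (1ξ₂) = 2.07 → ξ₁ = 1.035 ξ₂.
Substitute: (1·1.035 + 2) ξ₂ = 318.4 → ξ₂ = 104.9 kmol/h, ξ₁ = 108.6 kmol/h.
Outlet amounts (n = n₀ + Σ ν·ξ):
  C: 633 − 1(108.6) − 2(104.9) = 314.6
  B: 0 + 2(108.6) = 217.2
  A: 0 + 1(104.9) = 104.9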